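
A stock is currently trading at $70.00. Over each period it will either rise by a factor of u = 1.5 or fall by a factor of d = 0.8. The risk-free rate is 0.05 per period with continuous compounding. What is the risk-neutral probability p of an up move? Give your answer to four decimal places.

Risk-neutral probability p = (e^0.05 − 0.8)/(1.5 − 0.8) = 0.2513/0.7000 = 0.3590

p = 0.3590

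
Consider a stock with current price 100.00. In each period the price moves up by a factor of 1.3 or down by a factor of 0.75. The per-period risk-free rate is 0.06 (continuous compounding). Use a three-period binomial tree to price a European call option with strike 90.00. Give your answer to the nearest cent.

32.56

Risk-neutral probability p = (e^0.06 − 0.75)/(1.3 − 0.75) = 0.3118/0.5500 = 0.5670
Terminal stock prices: S_uuu = 219.7, S_uud = 126.8, S_udd = 73.12, S_ddd = 42.19
Terminal payoffs (S − K): max(129.7, 0) = 129.7, max(36.75, 0) = 36.75, max(-16.88, 0) = 0, max(-47.81, 0) = 0
Node uu (S = 169): V_uu = e^(−0.06)·[0.5670·129.7000 + 0.4330·36.7500] = 84.2412
Node ud (S = 97.5): V_ud = e^(−0.06)·[0.5670·36.7500 + 0.4330·0.0000] = 19.6229
Node dd (S = 56.25): V_dd = e^(−0.06)·[0.5670·0.0000 + 0.4330·0.0000] = 0.0000
Node u (S = 130): V_u = e^(−0.06)·[0.5670·84.2412 + 0.4330·19.6229] = 52.9836
Node d (S = 75): V_d = e^(−0.06)·[0.5670·19.6229 + 0.4330·0.0000] = 10.4778
Node 0 (S = 100): V_0 = e^(−0.06)·[0.5670·52.9836 + 0.4330·10.4778] = 32.5639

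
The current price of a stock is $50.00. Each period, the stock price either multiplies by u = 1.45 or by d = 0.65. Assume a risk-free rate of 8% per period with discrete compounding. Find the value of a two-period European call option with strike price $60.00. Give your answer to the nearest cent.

Risk-neutral probability p = (1 + 0.08 − 0.65)/(1.45 − 0.65) = 0.4300/0.8000 = 0.5375
Terminal stock prices: S_uu = 105.1, S_ud = 47.12, S_dd = 21.13
Terminal payoffs (S − K): max(45.12, 0) = 45.12, max(-12.88, 0) = 0, max(-38.88, 0) = 0
Node u (S = 72.5): V_u = 1/1.08·[0.5375·45.1250 + 0.4625·0.0000] = 22.4580
Node d (S = 32.5): V_d = 1/1.08·[0.5375·0.0000 + 0.4625·0.0000] = 0.0000
Node 0 (S = 50): V_0 = 1/1.08·[0.5375·22.4580 + 0.4625·0.0000] = 11.1770

$11.18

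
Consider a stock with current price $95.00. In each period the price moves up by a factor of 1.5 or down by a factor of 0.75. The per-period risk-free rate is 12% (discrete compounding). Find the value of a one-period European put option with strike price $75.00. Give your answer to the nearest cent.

Risk-neutral probability p = (1 + 0.12 − 0.75)/(1.5 − 0.75) = 0.3700/0.7500 = 0.4933
Terminal stock prices: S_u = 142.5, S_d = 71.25
Terminal payoffs (K − S): max(-67.5, 0) = 0, max(3.75, 0) = 3.75
Node 0 (S = 95): V_0 = 1/1.12·[0.4933·0.0000 + 0.5067·3.7500] = 1.6964

$1.70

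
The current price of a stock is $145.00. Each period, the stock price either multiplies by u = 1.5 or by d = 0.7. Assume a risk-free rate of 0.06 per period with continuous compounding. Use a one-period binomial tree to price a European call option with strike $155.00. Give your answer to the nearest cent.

$26.62

Risk-neutral probability p = (e^0.06 − 0.7)/(1.5 − 0.7) = 0.3618/0.8000 = 0.4523
Terminal stock prices: S_u = 217.5, S_d = 101.5
Terminal payoffs (S − K): max(62.5, 0) = 62.5, max(-53.5, 0) = 0
Node 0 (S = 145): V_0 = e^(−0.06)·[0.4523·62.5000 + 0.5477·0.0000] = 26.6223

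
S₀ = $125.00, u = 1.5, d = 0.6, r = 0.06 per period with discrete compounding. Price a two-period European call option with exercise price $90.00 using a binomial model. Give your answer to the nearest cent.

$54.47

Risk-neutral probability p = (1 + 0.06 − 0.6)/(1.5 − 0.6) = 0.4600/0.9000 = 0.5111
Terminal stock prices: S_uu = 281.2, S_ud = 112.5, S_dd = 45
Terminal payoffs (S − K): max(191.2, 0) = 191.2, max(22.5, 0) = 22.5, max(-45, 0) = 0
Node u (S = 187.5): V_u = 1/1.06·[0.5111·191.2500 + 0.4889·22.5000] = 102.5943
Node d (S = 75): V_d = 1/1.06·[0.5111·22.5000 + 0.4889·0.0000] = 10.8491
Node 0 (S = 125): V_0 = 1/1.06·[0.5111·102.5943 + 0.4889·10.8491] = 54.4727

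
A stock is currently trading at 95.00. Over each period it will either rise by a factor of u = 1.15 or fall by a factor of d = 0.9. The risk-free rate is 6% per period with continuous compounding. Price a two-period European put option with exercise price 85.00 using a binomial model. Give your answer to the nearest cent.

0.89

Risk-neutral probability p = (e^0.06 − 0.9)/(1.15 − 0.9) = 0.1618/0.2500 = 0.6473
Terminal stock prices: S_uu = 125.6, S_ud = 98.32, S_dd = 76.95
Terminal payoffs (K − S): max(-40.64, 0) = 0, max(-13.32, 0) = 0, max(8.05, 0) = 8.05
Node u (S = 109.2): V_u = e^(−0.06)·[0.6473·0.0000 + 0.3527·0.0000] = 0.0000
Node d (S = 85.5): V_d = e^(−0.06)·[0.6473·0.0000 + 0.3527·8.0500] = 2.6735
Node 0 (S = 95): V_0 = e^(−0.06)·[0.6473·0.0000 + 0.3527·2.6735] = 0.8879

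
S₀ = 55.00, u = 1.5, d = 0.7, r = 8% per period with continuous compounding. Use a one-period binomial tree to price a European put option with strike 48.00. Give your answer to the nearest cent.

Risk-neutral probability p = (e^0.08 − 0.7)/(1.5 − 0.7) = 0.3833/0.8000 = 0.4791
Terminal stock prices: S_u = 82.5, S_d = 38.5
Terminal payoffs (K − S): max(-34.5, 0) = 0, max(9.5, 0) = 9.5
Node 0 (S = 55): V_0 = e^(−0.08)·[0.4791·0.0000 + 0.5209·9.5000] = 4.5680

4.57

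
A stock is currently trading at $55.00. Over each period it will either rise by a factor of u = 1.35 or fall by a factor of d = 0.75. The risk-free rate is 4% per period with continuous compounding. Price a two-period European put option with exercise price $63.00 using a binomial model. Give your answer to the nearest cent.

$11.23

Risk-neutral probability p = (e^0.04 − 0.75)/(1.35 − 0.75) = 0.2908/0.6000 = 0.4847
Terminal stock prices: S_uu = 100.2, S_ud = 55.69, S_dd = 30.94
Terminal payoffs (K − S): max(-37.24, 0) = 0, max(7.312, 0) = 7.312, max(32.06, 0) = 32.06
Node u (S = 74.25): V_u = e^(−0.04)·[0.4847·0.0000 + 0.5153·7.3125] = 3.6205
Node d (S = 41.25): V_d = e^(−0.04)·[0.4847·7.3125 + 0.5153·32.0625] = 19.2797
Node 0 (S = 55): V_0 = e^(−0.04)·[0.4847·3.6205 + 0.5153·19.2797] = 11.2316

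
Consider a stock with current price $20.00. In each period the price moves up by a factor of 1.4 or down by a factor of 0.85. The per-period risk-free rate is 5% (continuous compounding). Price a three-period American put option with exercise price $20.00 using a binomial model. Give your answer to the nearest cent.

Risk-neutral probability p = (e^0.05 − 0.85)/(1.4 − 0.85) = 0.2013/0.5500 = 0.3659
Terminal stock prices: S_uuu = 54.88, S_uud = 33.32, S_udd = 20.23, S_ddd = 12.28
Terminal payoffs (K − S): max(-34.88, 0) = 0, max(-13.32, 0) = 0, max(-0.23, 0) = 0, max(7.718, 0) = 7.718
Node uu (S = 39.2): continuation = e^(−0.05)·[0.3659·0.0000 + 0.6341·0.0000] = 0.0000; exercise value = 0.0000 ≤ continuation, so V_uu = 0.0000
Node ud (S = 23.8): continuation = e^(−0.05)·[0.3659·0.0000 + 0.6341·0.0000] = 0.0000; exercise value = 0.0000 ≤ continuation, so V_ud = 0.0000
Node dd (S = 14.45): continuation = e^(−0.05)·[0.3659·0.0000 + 0.6341·7.7175] = 4.6547; exercise value = 5.5500 > continuation, so V_dd = 5.5500 (exercise)
Node u (S = 28): continuation = e^(−0.05)·[0.3659·0.0000 + 0.6341·0.0000] = 0.0000; exercise value = 0.0000 ≤ continuation, so V_u = 0.0000
Node d (S = 17): continuation = e^(−0.05)·[0.3659·0.0000 + 0.6341·5.5500] = 3.3474; exercise value = 3.0000 ≤ continuation, so V_d = 3.3474
Node 0 (S = 20): continuation = e^(−0.05)·[0.3659·0.0000 + 0.6341·3.3474] = 2.0189; exercise value = 0.0000 ≤ continuation, so V_0 = 2.0189

$2.02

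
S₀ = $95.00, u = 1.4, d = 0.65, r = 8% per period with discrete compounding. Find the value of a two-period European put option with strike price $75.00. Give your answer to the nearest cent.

$5.44

Risk-neutral probability p = (1 + 0.08 − 0.65)/(1.4 − 0.65) = 0.4300/0.7500 = 0.5733
Terminal stock prices: S_uu = 186.2, S_ud = 86.45, S_dd = 40.14
Terminal payoffs (K − S): max(-111.2, 0) = 0, max(-11.45, 0) = 0, max(34.86, 0) = 34.86
Node u (S = 133): V_u = 1/1.08·[0.5733·0.0000 + 0.4267·0.0000] = 0.0000
Node d (S = 61.75): V_d = 1/1.08·[0.5733·0.0000 + 0.4267·34.8625] = 13.7728
Node 0 (S = 95): V_0 = 1/1.08·[0.5733·0.0000 + 0.4267·13.7728] = 5.4411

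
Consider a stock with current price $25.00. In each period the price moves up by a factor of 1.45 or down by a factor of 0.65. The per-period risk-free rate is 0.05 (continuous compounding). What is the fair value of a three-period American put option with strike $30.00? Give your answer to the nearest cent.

Risk-neutral probability p = (e^0.05 − 0.65)/(1.45 − 0.65) = 0.4013/0.8000 = 0.5016
Terminal stock prices: S_uuu = 76.22, S_uud = 34.17, S_udd = 15.32, S_ddd = 6.866
Terminal payoffs (K − S): max(-46.22, 0) = 0, max(-4.166, 0) = 0, max(14.68, 0) = 14.68, max(23.13, 0) = 23.13
Node uu (S = 52.56): continuation = e^(−0.05)·[0.5016·0.0000 + 0.4984·0.0000] = 0.0000; exercise value = 0.0000 ≤ continuation, so V_uu = 0.0000
Node ud (S = 23.56): continuation = e^(−0.05)·[0.5016·0.0000 + 0.4984·14.6844] = 6.9619; exercise value = 6.4375 ≤ continuation, so V_ud = 6.9619
Node dd (S = 10.56): continuation = e^(−0.05)·[0.5016·14.6844 + 0.4984·23.1344] = 17.9744; exercise value = 19.4375 > continuation, so V_dd = 19.4375 (exercise)
Node u (S = 36.25): continuation = e^(−0.05)·[0.5016·0.0000 + 0.4984·6.9619] = 3.3007; exercise value = 0.0000 ≤ continuation, so V_u = 3.3007
Node d (S = 16.25): continuation = e^(−0.05)·[0.5016·6.9619 + 0.4984·19.4375] = 12.5371; exercise value = 13.7500 > continuation, so V_d = 13.7500 (exercise)
Node 0 (S = 25): continuation = e^(−0.05)·[0.5016·3.3007 + 0.4984·13.7500] = 8.0938; exercise value = 5.0000 ≤ continuation, so V_0 = 8.0938

$8.09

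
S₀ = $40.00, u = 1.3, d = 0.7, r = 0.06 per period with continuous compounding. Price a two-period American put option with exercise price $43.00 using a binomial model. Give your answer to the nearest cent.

Risk-neutral probability p = (e^0.06 − 0.7)/(1.3 − 0.7) = 0.3618/0.6000 = 0.6031
Terminal stock prices: S_uu = 67.6, S_ud = 36.4, S_dd = 19.6
Terminal payoffs (K − S): max(-24.6, 0) = 0, max(6.6, 0) = 6.6, max(23.4, 0) = 23.4
Node u (S = 52): continuation = e^(−0.06)·[0.6031·0.0000 + 0.3969·6.6000] = 2.4672; exercise value = 0.0000 ≤ continuation, so V_u = 2.4672
Node d (S = 28): continuation = e^(−0.06)·[0.6031·6.6000 + 0.3969·23.4000] = 12.4959; exercise value = 15.0000 > continuation, so V_d = 15.0000 (exercise)
Node 0 (S = 40): continuation = e^(−0.06)·[0.6031·2.4672 + 0.3969·15.0000] = 7.0086; exercise value = 3.0000 ≤ continuation, so V_0 = 7.0086

$7.01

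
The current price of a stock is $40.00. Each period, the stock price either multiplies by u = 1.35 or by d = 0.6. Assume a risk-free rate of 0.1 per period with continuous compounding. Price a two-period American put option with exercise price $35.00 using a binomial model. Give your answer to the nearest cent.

$3.72

Risk-neutral probability p = (e^0.1 − 0.6)/(1.35 − 0.6) = 0.5052/0.7500 = 0.6736
Terminal stock prices: S_uu = 72.9, S_ud = 32.4, S_dd = 14.4
Terminal payoffs (K − S): max(-37.9, 0) = 0, max(2.6, 0) = 2.6, max(20.6, 0) = 20.6
Node u (S = 54): continuation = e^(−0.1)·[0.6736·0.0000 + 0.3264·2.6000] = 0.7680; exercise value = 0.0000 ≤ continuation, so V_u = 0.7680
Node d (S = 24): continuation = e^(−0.1)·[0.6736·2.6000 + 0.3264·20.6000] = 7.6693; exercise value = 11.0000 > continuation, so V_d = 11.0000 (exercise)
Node 0 (S = 40): continuation = e^(−0.1)·[0.6736·0.7680 + 0.3264·11.0000] = 3.7172; exercise value = 0.0000 ≤ continuation, so V_0 = 3.7172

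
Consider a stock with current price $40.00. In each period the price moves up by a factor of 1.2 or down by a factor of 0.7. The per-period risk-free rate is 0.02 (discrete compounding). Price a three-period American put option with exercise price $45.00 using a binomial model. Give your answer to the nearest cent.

$9.17

Risk-neutral probability p = (1 + 0.02 − 0.7)/(1.2 − 0.7) = 0.3200/0.5000 = 0.6400
Terminal stock prices: S_uuu = 69.12, S_uud = 40.32, S_udd = 23.52, S_ddd = 13.72
Terminal payoffs (K − S): max(-24.12, 0) = 0, max(4.68, 0) = 4.68, max(21.48, 0) = 21.48, max(31.28, 0) = 31.28
Node uu (S = 57.6): continuation = 1/1.02·[0.6400·0.0000 + 0.3600·4.6800] = 1.6518; exercise value = 0.0000 ≤ continuation, so V_uu = 1.6518
Node ud (S = 33.6): continuation = 1/1.02·[0.6400·4.6800 + 0.3600·21.4800] = 10.5176; exercise value = 11.4000 > continuation, so V_ud = 11.4000 (exercise)
Node dd (S = 19.6): continuation = 1/1.02·[0.6400·21.4800 + 0.3600·31.2800] = 24.5176; exercise value = 25.4000 > continuation, so V_dd = 25.4000 (exercise)
Node u (S = 48): continuation = 1/1.02·[0.6400·1.6518 + 0.3600·11.4000] = 5.0599; exercise value = 0.0000 ≤ continuation, so V_u = 5.0599
Node d (S = 28): continuation = 1/1.02·[0.6400·11.4000 + 0.3600·25.4000] = 16.1176; exercise value = 17.0000 > continuation, so V_d = 17.0000 (exercise)
Node 0 (S = 40): continuation = 1/1.02·[0.6400·5.0599 + 0.3600·17.0000] = 9.1749; exercise value = 5.0000 ≤ continuation, so V_0 = 9.1749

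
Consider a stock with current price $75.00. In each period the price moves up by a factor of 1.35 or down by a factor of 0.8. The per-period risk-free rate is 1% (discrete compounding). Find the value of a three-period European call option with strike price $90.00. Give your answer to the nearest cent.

Risk-neutral probability p = (1 + 0.01 − 0.8)/(1.35 − 0.8) = 0.2100/0.5500 = 0.3818
Terminal stock prices: S_uuu = 184.5, S_uud = 109.4, S_udd = 64.8, S_ddd = 38.4
Terminal payoffs (S − K): max(94.53, 0) = 94.53, max(19.35, 0) = 19.35, max(-25.2, 0) = 0, max(-51.6, 0) = 0
Node uu (S = 136.7): V_uu = 1/1.01·[0.3818·94.5281 + 0.6182·19.3500] = 47.5786
Node ud (S = 81): V_ud = 1/1.01·[0.3818·19.3500 + 0.6182·0.0000] = 7.3150
Node dd (S = 48): V_dd = 1/1.01·[0.3818·0.0000 + 0.6182·0.0000] = 0.0000
Node u (S = 101.2): V_u = 1/1.01·[0.3818·47.5786 + 0.6182·7.3150] = 22.4638
Node d (S = 60): V_d = 1/1.01·[0.3818·7.3150 + 0.6182·0.0000] = 2.7654
Node 0 (S = 75): V_0 = 1/1.01·[0.3818·22.4638 + 0.6182·2.7654] = 10.1847

$10.18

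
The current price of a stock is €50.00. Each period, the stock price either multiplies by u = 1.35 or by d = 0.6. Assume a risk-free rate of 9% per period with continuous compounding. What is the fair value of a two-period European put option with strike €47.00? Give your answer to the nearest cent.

€5.26

Risk-neutral probability p = (e^0.09 − 0.6)/(1.35 − 0.6) = 0.4942/0.7500 = 0.6589
Terminal stock prices: S_uu = 91.13, S_ud = 40.5, S_dd = 18
Terminal payoffs (K − S): max(-44.13, 0) = 0, max(6.5, 0) = 6.5, max(29, 0) = 29
Node u (S = 67.5): V_u = e^(−0.09)·[0.6589·0.0000 + 0.3411·6.5000] = 2.0263
Node d (S = 30): V_d = e^(−0.09)·[0.6589·6.5000 + 0.3411·29.0000] = 12.9548
Node 0 (S = 50): V_0 = e^(−0.09)·[0.6589·2.0263 + 0.3411·12.9548] = 5.2588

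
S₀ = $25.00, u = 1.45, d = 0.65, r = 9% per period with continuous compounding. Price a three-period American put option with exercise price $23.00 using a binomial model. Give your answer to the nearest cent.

Risk-neutral probability p = (e^0.09 − 0.65)/(1.45 − 0.65) = 0.4442/0.8000 = 0.5552
Terminal stock prices: S_uuu = 76.22, S_uud = 34.17, S_udd = 15.32, S_ddd = 6.866
Terminal payoffs (K − S): max(-53.22, 0) = 0, max(-11.17, 0) = 0, max(7.684, 0) = 7.684, max(16.13, 0) = 16.13
Node uu (S = 52.56): continuation = e^(−0.09)·[0.5552·0.0000 + 0.4448·0.0000] = 0.0000; exercise value = 0.0000 ≤ continuation, so V_uu = 0.0000
Node ud (S = 23.56): continuation = e^(−0.09)·[0.5552·0.0000 + 0.4448·7.6844] = 3.1237; exercise value = 0.0000 ≤ continuation, so V_ud = 3.1237
Node dd (S = 10.56): continuation = e^(−0.09)·[0.5552·7.6844 + 0.4448·16.1344] = 10.4579; exercise value = 12.4375 > continuation, so V_dd = 12.4375 (exercise)
Node u (S = 36.25): continuation = e^(−0.09)·[0.5552·0.0000 + 0.4448·3.1237] = 1.2698; exercise value = 0.0000 ≤ continuation, so V_u = 1.2698
Node d (S = 16.25): continuation = e^(−0.09)·[0.5552·3.1237 + 0.4448·12.4375] = 6.6409; exercise value = 6.7500 > continuation, so V_d = 6.7500 (exercise)
Node 0 (S = 25): continuation = e^(−0.09)·[0.5552·1.2698 + 0.4448·6.7500] = 3.3882; exercise value = 0.0000 ≤ continuation, so V_0 = 3.3882

$3.39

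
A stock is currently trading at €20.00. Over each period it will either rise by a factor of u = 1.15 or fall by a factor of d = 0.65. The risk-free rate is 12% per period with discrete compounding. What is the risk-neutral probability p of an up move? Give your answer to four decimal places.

p = 0.9400

Risk-neutral probability p = (1 + 0.12 − 0.65)/(1.15 − 0.65) = 0.4700/0.5000 = 0.9400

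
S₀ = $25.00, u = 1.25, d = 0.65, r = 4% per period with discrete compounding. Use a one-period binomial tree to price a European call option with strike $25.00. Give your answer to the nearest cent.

Risk-neutral probability p = (1 + 0.04 − 0.65)/(1.25 − 0.65) = 0.3900/0.6000 = 0.6500
Terminal stock prices: S_u = 31.25, S_d = 16.25
Terminal payoffs (S − K): max(6.25, 0) = 6.25, max(-8.75, 0) = 0
Node 0 (S = 25): V_0 = 1/1.04·[0.6500·6.2500 + 0.3500·0.0000] = 3.9062

$3.91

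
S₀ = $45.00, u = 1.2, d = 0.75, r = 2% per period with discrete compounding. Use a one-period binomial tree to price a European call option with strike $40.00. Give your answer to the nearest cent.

Risk-neutral probability p = (1 + 0.02 − 0.75)/(1.2 − 0.75) = 0.2700/0.4500 = 0.6000
Terminal stock prices: S_u = 54, S_d = 33.75
Terminal payoffs (S − K): max(14, 0) = 14, max(-6.25, 0) = 0
Node 0 (S = 45): V_0 = 1/1.02·[0.6000·14.0000 + 0.4000·0.0000] = 8.2353

$8.24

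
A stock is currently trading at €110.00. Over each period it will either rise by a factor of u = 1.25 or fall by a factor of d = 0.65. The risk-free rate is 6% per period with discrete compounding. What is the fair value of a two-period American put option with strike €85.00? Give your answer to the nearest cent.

€4.03

Risk-neutral probability p = (1 + 0.06 − 0.65)/(1.25 − 0.65) = 0.4100/0.6000 = 0.6833
Terminal stock prices: S_uu = 171.9, S_ud = 89.38, S_dd = 46.48
Terminal payoffs (K − S): max(-86.88, 0) = 0, max(-4.375, 0) = 0, max(38.52, 0) = 38.52
Node u (S = 137.5): continuation = 1/1.06·[0.6833·0.0000 + 0.3167·0.0000] = 0.0000; exercise value = 0.0000 ≤ continuation, so V_u = 0.0000
Node d (S = 71.5): continuation = 1/1.06·[0.6833·0.0000 + 0.3167·38.5250] = 11.5090; exercise value = 13.5000 > continuation, so V_d = 13.5000 (exercise)
Node 0 (S = 110): continuation = 1/1.06·[0.6833·0.0000 + 0.3167·13.5000] = 4.0330; exercise value = 0.0000 ≤ continuation, so V_0 = 4.0330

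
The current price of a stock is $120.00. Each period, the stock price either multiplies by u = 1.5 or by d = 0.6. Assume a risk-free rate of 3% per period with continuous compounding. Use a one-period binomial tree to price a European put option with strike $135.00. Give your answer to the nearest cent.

$31.90

Risk-neutral probability p = (e^0.03 − 0.6)/(1.5 − 0.6) = 0.4305/0.9000 = 0.4783
Terminal stock prices: S_u = 180, S_d = 72
Terminal payoffs (K − S): max(-45, 0) = 0, max(63, 0) = 63
Node 0 (S = 120): V_0 = e^(−0.03)·[0.4783·0.0000 + 0.5217·63.0000] = 31.8968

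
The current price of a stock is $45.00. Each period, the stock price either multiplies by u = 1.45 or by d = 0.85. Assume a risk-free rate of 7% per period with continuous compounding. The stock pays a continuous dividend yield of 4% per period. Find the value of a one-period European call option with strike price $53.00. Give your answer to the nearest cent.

Per-period risk-free factor R = e^0.07 = 1.0725; dividend-adjusted growth = e^(0.07−0.04) = 1.0305.
Risk-neutral probability p = (1.0305 − 0.85)/(1.45 − 0.85) = 0.1805/0.6000 = 0.3008
Terminal stock prices: S_u = 65.25, S_d = 38.25
Terminal payoffs (S − K): max(12.25, 0) = 12.25, max(-14.75, 0) = 0
Node 0 (S = 45): V_0 = e^(−0.07)·[0.3008·12.2500 + 0.6992·0.0000] = 3.4352

$3.44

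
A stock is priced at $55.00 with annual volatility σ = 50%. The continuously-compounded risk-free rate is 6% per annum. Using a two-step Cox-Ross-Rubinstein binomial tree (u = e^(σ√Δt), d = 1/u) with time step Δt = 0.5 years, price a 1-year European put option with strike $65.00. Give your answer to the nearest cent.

CRR parameters: u = e^(σ√Δt) = e^(0.5·√0.5) = 1.4241, d = 1/u = 0.7022
Per-period rate: rΔt = 0.06·0.5 = 0.03, so R = e^0.03 = 1.0305
Risk-neutral probability p = (e^0.03 − 0.7022)/(1.4241 − 0.7022) = 0.3283/0.7219 = 0.4547
Terminal stock prices: S_uu = 111.5, S_ud = 55, S_dd = 27.12
Terminal payoffs (K − S): max(-46.55, 0) = 0, max(10, 0) = 10, max(37.88, 0) = 37.88
Node u (S = 78.33): V_u = e^(−0.03)·[0.4547·0.0000 + 0.5453·10.0000] = 5.2918
Node d (S = 38.62): V_d = e^(−0.03)·[0.4547·10.0000 + 0.5453·37.8812] = 24.4586
Node 0 (S = 55): V_0 = e^(−0.03)·[0.4547·5.2918 + 0.5453·24.4586] = 15.2780

$15.28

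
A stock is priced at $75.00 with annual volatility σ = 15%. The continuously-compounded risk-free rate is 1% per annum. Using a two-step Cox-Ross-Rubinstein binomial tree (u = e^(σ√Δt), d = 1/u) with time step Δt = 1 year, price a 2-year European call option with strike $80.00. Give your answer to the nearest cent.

$5.12

CRR parameters: u = e^(σ√Δt) = e^(0.15·√1) = 1.1618, d = 1/u = 0.8607
Per-period rate: rΔt = 0.01·1 = 0.01, so R = e^0.01 = 1.0101
Risk-neutral probability p = (e^0.01 − 0.8607)/(1.1618 − 0.8607) = 0.1493/0.3011 = 0.4959
Terminal stock prices: S_uu = 101.2, S_ud = 75, S_dd = 55.56
Terminal payoffs (S − K): max(21.24, 0) = 21.24, max(-5, 0) = 0, max(-24.44, 0) = 0
Node u (S = 87.14): V_u = e^(−0.01)·[0.4959·21.2394 + 0.5041·0.0000] = 10.4288
Node d (S = 64.55): V_d = e^(−0.01)·[0.4959·0.0000 + 0.5041·0.0000] = 0.0000
Node 0 (S = 75): V_0 = e^(−0.01)·[0.4959·10.4288 + 0.5041·0.0000] = 5.1206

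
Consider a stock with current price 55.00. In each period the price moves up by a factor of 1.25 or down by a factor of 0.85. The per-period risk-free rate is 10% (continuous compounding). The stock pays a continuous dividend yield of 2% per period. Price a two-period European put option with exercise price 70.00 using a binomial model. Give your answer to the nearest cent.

Per-period risk-free factor R = e^0.1 = 1.1052; dividend-adjusted growth = e^(0.1−0.02) = 1.0833.
Risk-neutral probability p = (1.0833 − 0.85)/(1.25 − 0.85) = 0.2333/0.4000 = 0.5832
Terminal stock prices: S_uu = 85.94, S_ud = 58.44, S_dd = 39.74
Terminal payoffs (K − S): max(-15.94, 0) = 0, max(11.56, 0) = 11.56, max(30.26, 0) = 30.26
Node u (S = 68.75): V_u = e^(−0.1)·[0.5832·0.0000 + 0.4168·11.5625] = 4.3605
Node d (S = 46.75): V_d = e^(−0.1)·[0.5832·11.5625 + 0.4168·30.2625] = 17.5143
Node 0 (S = 55): V_0 = e^(−0.1)·[0.5832·4.3605 + 0.4168·17.5143] = 8.9061

8.91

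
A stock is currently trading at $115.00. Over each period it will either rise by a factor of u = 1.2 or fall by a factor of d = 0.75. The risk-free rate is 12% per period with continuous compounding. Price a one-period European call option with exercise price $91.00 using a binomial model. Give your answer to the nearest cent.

Risk-neutral probability p = (e^0.12 − 0.75)/(1.2 − 0.75) = 0.3775/0.4500 = 0.8389
Terminal stock prices: S_u = 138, S_d = 86.25
Terminal payoffs (S − K): max(47, 0) = 47, max(-4.75, 0) = 0
Node 0 (S = 115): V_0 = e^(−0.12)·[0.8389·47.0000 + 0.1611·0.0000] = 34.9690

$34.97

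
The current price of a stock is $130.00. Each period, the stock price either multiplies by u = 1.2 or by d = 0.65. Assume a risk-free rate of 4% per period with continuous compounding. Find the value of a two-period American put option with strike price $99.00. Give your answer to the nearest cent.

$4.03

Risk-neutral probability p = (e^0.04 − 0.65)/(1.2 − 0.65) = 0.3908/0.5500 = 0.7106
Terminal stock prices: S_uu = 187.2, S_ud = 101.4, S_dd = 54.93
Terminal payoffs (K − S): max(-88.2, 0) = 0, max(-2.4, 0) = 0, max(44.07, 0) = 44.07
Node u (S = 156): continuation = e^(−0.04)·[0.7106·0.0000 + 0.2894·0.0000] = 0.0000; exercise value = 0.0000 ≤ continuation, so V_u = 0.0000
Node d (S = 84.5): continuation = e^(−0.04)·[0.7106·0.0000 + 0.2894·44.0750] = 12.2566; exercise value = 14.5000 > continuation, so V_d = 14.5000 (exercise)
Node 0 (S = 130): continuation = e^(−0.04)·[0.7106·0.0000 + 0.2894·14.5000] = 4.0322; exercise value = 0.0000 ≤ continuation, so V_0 = 4.0322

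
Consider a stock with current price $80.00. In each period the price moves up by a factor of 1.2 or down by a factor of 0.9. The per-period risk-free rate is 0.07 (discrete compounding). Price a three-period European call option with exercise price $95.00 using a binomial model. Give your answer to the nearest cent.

$9.38

Risk-neutral probability p = (1 + 0.07 − 0.9)/(1.2 − 0.9) = 0.1700/0.3000 = 0.5667
Terminal stock prices: S_uuu = 138.2, S_uud = 103.7, S_udd = 77.76, S_ddd = 58.32
Terminal payoffs (S − K): max(43.24, 0) = 43.24, max(8.68, 0) = 8.68, max(-17.24, 0) = 0, max(-36.68, 0) = 0
Node uu (S = 115.2): V_uu = 1/1.07·[0.5667·43.2400 + 0.4333·8.6800] = 26.4150
Node ud (S = 86.4): V_ud = 1/1.07·[0.5667·8.6800 + 0.4333·0.0000] = 4.5969
Node dd (S = 64.8): V_dd = 1/1.07·[0.5667·0.0000 + 0.4333·0.0000] = 0.0000
Node u (S = 96): V_u = 1/1.07·[0.5667·26.4150 + 0.4333·4.5969] = 15.8509
Node d (S = 72): V_d = 1/1.07·[0.5667·4.5969 + 0.4333·0.0000] = 2.4345
Node 0 (S = 80): V_0 = 1/1.07·[0.5667·15.8509 + 0.4333·2.4345] = 9.3805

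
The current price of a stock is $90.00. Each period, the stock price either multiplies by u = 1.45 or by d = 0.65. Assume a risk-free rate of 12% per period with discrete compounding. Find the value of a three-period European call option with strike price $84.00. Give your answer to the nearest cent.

Risk-neutral probability p = (1 + 0.12 − 0.65)/(1.45 − 0.65) = 0.4700/0.8000 = 0.5875
Terminal stock prices: S_uuu = 274.4, S_uud = 123, S_udd = 55.14, S_ddd = 24.72
Terminal payoffs (S − K): max(190.4, 0) = 190.4, max(39, 0) = 39, max(-28.86, 0) = 0, max(-59.28, 0) = 0
Node uu (S = 189.2): V_uu = 1/1.12·[0.5875·190.3762 + 0.4125·38.9963] = 114.2250
Node ud (S = 84.83): V_ud = 1/1.12·[0.5875·38.9963 + 0.4125·0.0000] = 20.4556
Node dd (S = 38.03): V_dd = 1/1.12·[0.5875·0.0000 + 0.4125·0.0000] = 0.0000
Node u (S = 130.5): V_u = 1/1.12·[0.5875·114.2250 + 0.4125·20.4556] = 67.4510
Node d (S = 58.5): V_d = 1/1.12·[0.5875·20.4556 + 0.4125·0.0000] = 10.7301
Node 0 (S = 90): V_0 = 1/1.12·[0.5875·67.4510 + 0.4125·10.7301] = 39.3336

$39.33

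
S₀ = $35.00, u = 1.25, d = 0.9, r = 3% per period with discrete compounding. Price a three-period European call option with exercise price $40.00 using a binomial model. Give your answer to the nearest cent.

Risk-neutral probability p = (1 + 0.03 − 0.9)/(1.25 − 0.9) = 0.1300/0.3500 = 0.3714
Terminal stock prices: S_uuu = 68.36, S_uud = 49.22, S_udd = 35.44, S_ddd = 25.52
Terminal payoffs (S − K): max(28.36, 0) = 28.36, max(9.219, 0) = 9.219, max(-4.562, 0) = 0, max(-14.48, 0) = 0
Node uu (S = 54.69): V_uu = 1/1.03·[0.3714·28.3594 + 0.6286·9.2188] = 15.8525
Node ud (S = 39.38): V_ud = 1/1.03·[0.3714·9.2188 + 0.6286·0.0000] = 3.3244
Node dd (S = 28.35): V_dd = 1/1.03·[0.3714·0.0000 + 0.6286·0.0000] = 0.0000
Node u (S = 43.75): V_u = 1/1.03·[0.3714·15.8525 + 0.6286·3.3244] = 7.7453
Node d (S = 31.5): V_d = 1/1.03·[0.3714·3.3244 + 0.6286·0.0000] = 1.1988
Node 0 (S = 35): V_0 = 1/1.03·[0.3714·7.7453 + 0.6286·1.1988] = 3.5246

$3.52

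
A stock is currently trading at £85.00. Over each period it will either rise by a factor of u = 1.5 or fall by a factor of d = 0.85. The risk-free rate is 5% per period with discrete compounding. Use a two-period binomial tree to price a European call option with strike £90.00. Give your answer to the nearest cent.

Risk-neutral probability p = (1 + 0.05 − 0.85)/(1.5 − 0.85) = 0.2000/0.6500 = 0.3077
Terminal stock prices: S_uu = 191.2, S_ud = 108.4, S_dd = 61.41
Terminal payoffs (S − K): max(101.2, 0) = 101.2, max(18.38, 0) = 18.38, max(-28.59, 0) = 0
Node u (S = 127.5): V_u = 1/1.05·[0.3077·101.2500 + 0.6923·18.3750] = 41.7857
Node d (S = 72.25): V_d = 1/1.05·[0.3077·18.3750 + 0.6923·0.0000] = 5.3846
Node 0 (S = 85): V_0 = 1/1.05·[0.3077·41.7857 + 0.6923·5.3846] = 15.7952

£15.80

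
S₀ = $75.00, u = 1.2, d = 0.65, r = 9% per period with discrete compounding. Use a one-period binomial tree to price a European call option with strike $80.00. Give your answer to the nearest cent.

Risk-neutral probability p = (1 + 0.09 − 0.65)/(1.2 − 0.65) = 0.4400/0.5500 = 0.8000
Terminal stock prices: S_u = 90, S_d = 48.75
Terminal payoffs (S − K): max(10, 0) = 10, max(-31.25, 0) = 0
Node 0 (S = 75): V_0 = 1/1.09·[0.8000·10.0000 + 0.2000·0.0000] = 7.3394

$7.34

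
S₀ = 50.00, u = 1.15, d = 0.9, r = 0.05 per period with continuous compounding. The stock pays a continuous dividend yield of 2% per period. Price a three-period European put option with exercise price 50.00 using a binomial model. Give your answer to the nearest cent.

2.33

Per-period risk-free factor R = e^0.05 = 1.0513; dividend-adjusted growth = e^(0.05−0.02) = 1.0305.
Risk-neutral probability p = (1.0305 − 0.9)/(1.15 − 0.9) = 0.1305/0.2500 = 0.5218
Terminal stock prices: S_uuu = 76.04, S_uud = 59.51, S_udd = 46.57, S_ddd = 36.45
Terminal payoffs (K − S): max(-26.04, 0) = 0, max(-9.512, 0) = 0, max(3.425, 0) = 3.425, max(13.55, 0) = 13.55
Node uu (S = 66.12): V_uu = e^(−0.05)·[0.5218·0.0000 + 0.4782·0.0000] = 0.0000
Node ud (S = 51.75): V_ud = e^(−0.05)·[0.5218·0.0000 + 0.4782·3.4250] = 1.5579
Node dd (S = 40.5): V_dd = e^(−0.05)·[0.5218·3.4250 + 0.4782·13.5500] = 7.8634
Node u (S = 57.5): V_u = e^(−0.05)·[0.5218·0.0000 + 0.4782·1.5579] = 0.7086
Node d (S = 45): V_d = e^(−0.05)·[0.5218·1.5579 + 0.4782·7.8634] = 4.3501
Node 0 (S = 50): V_0 = e^(−0.05)·[0.5218·0.7086 + 0.4782·4.3501] = 2.3304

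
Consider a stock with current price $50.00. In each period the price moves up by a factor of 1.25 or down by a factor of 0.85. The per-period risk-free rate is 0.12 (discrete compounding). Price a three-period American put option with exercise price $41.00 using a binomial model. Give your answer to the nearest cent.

Risk-neutral probability p = (1 + 0.12 − 0.85)/(1.25 − 0.85) = 0.2700/0.4000 = 0.6750
Terminal stock prices: S_uuu = 97.66, S_uud = 66.41, S_udd = 45.16, S_ddd = 30.71
Terminal payoffs (K − S): max(-56.66, 0) = 0, max(-25.41, 0) = 0, max(-4.156, 0) = 0, max(10.29, 0) = 10.29
Node uu (S = 78.12): continuation = 1/1.12·[0.6750·0.0000 + 0.3250·0.0000] = 0.0000; exercise value = 0.0000 ≤ continuation, so V_uu = 0.0000
Node ud (S = 53.12): continuation = 1/1.12·[0.6750·0.0000 + 0.3250·0.0000] = 0.0000; exercise value = 0.0000 ≤ continuation, so V_ud = 0.0000
Node dd (S = 36.12): continuation = 1/1.12·[0.6750·0.0000 + 0.3250·10.2938] = 2.9870; exercise value = 4.8750 > continuation, so V_dd = 4.8750 (exercise)
Node u (S = 62.5): continuation = 1/1.12·[0.6750·0.0000 + 0.3250·0.0000] = 0.0000; exercise value = 0.0000 ≤ continuation, so V_u = 0.0000
Node d (S = 42.5): continuation = 1/1.12·[0.6750·0.0000 + 0.3250·4.8750] = 1.4146; exercise value = 0.0000 ≤ continuation, so V_d = 1.4146
Node 0 (S = 50): continuation = 1/1.12·[0.6750·0.0000 + 0.3250·1.4146] = 0.4105; exercise value = 0.0000 ≤ continuation, so V_0 = 0.4105

$0.41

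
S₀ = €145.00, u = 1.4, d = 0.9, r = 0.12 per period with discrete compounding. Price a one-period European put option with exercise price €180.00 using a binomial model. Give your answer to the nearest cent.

€24.75

Risk-neutral probability p = (1 + 0.12 − 0.9)/(1.4 − 0.9) = 0.2200/0.5000 = 0.4400
Terminal stock prices: S_u = 203, S_d = 130.5
Terminal payoffs (K − S): max(-23, 0) = 0, max(49.5, 0) = 49.5
Node 0 (S = 145): V_0 = 1/1.12·[0.4400·0.0000 + 0.5600·49.5000] = 24.7500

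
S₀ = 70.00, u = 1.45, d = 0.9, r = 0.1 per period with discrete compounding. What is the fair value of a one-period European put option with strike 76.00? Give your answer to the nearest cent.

Risk-neutral probability p = (1 + 0.1 − 0.9)/(1.45 − 0.9) = 0.2000/0.5500 = 0.3636
Terminal stock prices: S_u = 101.5, S_d = 63
Terminal payoffs (K − S): max(-25.5, 0) = 0, max(13, 0) = 13
Node 0 (S = 70): V_0 = 1/1.1·[0.3636·0.0000 + 0.6364·13.0000] = 7.5207

7.52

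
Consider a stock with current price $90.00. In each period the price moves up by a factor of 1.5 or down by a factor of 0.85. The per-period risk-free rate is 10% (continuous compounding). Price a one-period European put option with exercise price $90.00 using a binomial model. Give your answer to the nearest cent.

$7.42

Risk-neutral probability p = (e^0.1 − 0.85)/(1.5 − 0.85) = 0.2552/0.6500 = 0.3926
Terminal stock prices: S_u = 135, S_d = 76.5
Terminal payoffs (K − S): max(-45, 0) = 0, max(13.5, 0) = 13.5
Node 0 (S = 90): V_0 = e^(−0.1)·[0.3926·0.0000 + 0.6074·13.5000] = 7.4199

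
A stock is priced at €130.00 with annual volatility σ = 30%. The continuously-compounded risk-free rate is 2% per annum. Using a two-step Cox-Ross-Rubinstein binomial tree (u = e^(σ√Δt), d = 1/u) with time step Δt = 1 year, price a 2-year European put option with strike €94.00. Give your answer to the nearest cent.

€6.38

CRR parameters: u = e^(σ√Δt) = e^(0.3·√1) = 1.3499, d = 1/u = 0.7408
Per-period rate: rΔt = 0.02·1 = 0.02, so R = e^0.02 = 1.0202
Risk-neutral probability p = (e^0.02 − 0.7408)/(1.3499 − 0.7408) = 0.2794/0.6090 = 0.4587
Terminal stock prices: S_uu = 236.9, S_ud = 130, S_dd = 71.35
Terminal payoffs (K − S): max(-142.9, 0) = 0, max(-36, 0) = 0, max(22.65, 0) = 22.65
Node u (S = 175.5): V_u = e^(−0.02)·[0.4587·0.0000 + 0.5413·0.0000] = 0.0000
Node d (S = 96.31): V_d = e^(−0.02)·[0.4587·0.0000 + 0.5413·22.6545] = 12.0195
Node 0 (S = 130): V_0 = e^(−0.02)·[0.4587·0.0000 + 0.5413·12.0195] = 6.3770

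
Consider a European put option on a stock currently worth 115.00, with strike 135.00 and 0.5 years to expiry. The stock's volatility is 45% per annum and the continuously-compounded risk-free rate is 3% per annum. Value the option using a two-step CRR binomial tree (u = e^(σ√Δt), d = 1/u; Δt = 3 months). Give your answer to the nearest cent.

CRR parameters: u = e^(σ√Δt) = e^(0.45·√0.25) = 1.2523, d = 1/u = 0.7985
Per-period rate: rΔt = 0.03·0.25 = 0.0075, so R = e^0.0075 = 1.0075
Risk-neutral probability p = (e^0.0075 − 0.7985)/(1.2523 − 0.7985) = 0.2090/0.4538 = 0.4606
Terminal stock prices: S_uu = 180.4, S_ud = 115, S_dd = 73.33
Terminal payoffs (K − S): max(-45.36, 0) = 0, max(20, 0) = 20, max(61.67, 0) = 61.67
Node u (S = 144): V_u = e^(−0.0075)·[0.4606·0.0000 + 0.5394·20.0000] = 10.7079
Node d (S = 91.83): V_d = e^(−0.0075)·[0.4606·20.0000 + 0.5394·61.6728] = 42.1619
Node 0 (S = 115): V_0 = e^(−0.0075)·[0.4606·10.7079 + 0.5394·42.1619] = 27.4682

27.47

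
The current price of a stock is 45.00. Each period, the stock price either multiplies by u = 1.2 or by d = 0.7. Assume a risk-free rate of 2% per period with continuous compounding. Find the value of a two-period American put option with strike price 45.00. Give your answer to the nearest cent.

Risk-neutral probability p = (e^0.02 − 0.7)/(1.2 − 0.7) = 0.3202/0.5000 = 0.6404
Terminal stock prices: S_uu = 64.8, S_ud = 37.8, S_dd = 22.05
Terminal payoffs (K − S): max(-19.8, 0) = 0, max(7.2, 0) = 7.2, max(22.95, 0) = 22.95
Node u (S = 54): continuation = e^(−0.02)·[0.6404·0.0000 + 0.3596·7.2000] = 2.5378; exercise value = 0.0000 ≤ continuation, so V_u = 2.5378
Node d (S = 31.5): continuation = e^(−0.02)·[0.6404·7.2000 + 0.3596·22.9500] = 12.6089; exercise value = 13.5000 > continuation, so V_d = 13.5000 (exercise)
Node 0 (S = 45): continuation = e^(−0.02)·[0.6404·2.5378 + 0.3596·13.5000] = 6.3515; exercise value = 0.0000 ≤ continuation, so V_0 = 6.3515

6.35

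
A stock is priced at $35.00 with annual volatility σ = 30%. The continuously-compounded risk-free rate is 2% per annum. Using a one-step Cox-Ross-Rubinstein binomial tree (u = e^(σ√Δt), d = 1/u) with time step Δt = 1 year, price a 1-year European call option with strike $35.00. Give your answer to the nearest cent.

$5.51

CRR parameters: u = e^(σ√Δt) = e^(0.3·√1) = 1.3499, d = 1/u = 0.7408
Per-period rate: rΔt = 0.02·1 = 0.02, so R = e^0.02 = 1.0202
Risk-neutral probability p = (e^0.02 − 0.7408)/(1.3499 − 0.7408) = 0.2794/0.6090 = 0.4587
Terminal stock prices: S_u = 47.25, S_d = 25.93
Terminal payoffs (S − K): max(12.25, 0) = 12.25, max(-9.071, 0) = 0
Node 0 (S = 35): V_0 = e^(−0.02)·[0.4587·12.2451 + 0.5413·0.0000] = 5.5059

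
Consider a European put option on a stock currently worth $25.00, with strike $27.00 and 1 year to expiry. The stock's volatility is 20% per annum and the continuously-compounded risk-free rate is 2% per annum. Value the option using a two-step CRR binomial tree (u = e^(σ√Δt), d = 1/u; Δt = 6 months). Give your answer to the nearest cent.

$2.98

CRR parameters: u = e^(σ√Δt) = e^(0.2·√0.5) = 1.1519, d = 1/u = 0.8681
Per-period rate: rΔt = 0.02·0.5 = 0.01, so R = e^0.01 = 1.0101
Risk-neutral probability p = (e^0.01 − 0.8681)/(1.1519 − 0.8681) = 0.1419/0.2838 = 0.5001
Terminal stock prices: S_uu = 33.17, S_ud = 25, S_dd = 18.84
Terminal payoffs (K − S): max(-6.172, 0) = 0, max(2, 0) = 2, max(8.159, 0) = 8.159
Node u (S = 28.8): V_u = e^(−0.01)·[0.5001·0.0000 + 0.4999·2.0000] = 0.9898
Node d (S = 21.7): V_d = e^(−0.01)·[0.5001·2.0000 + 0.4999·8.1590] = 5.0283
Node 0 (S = 25): V_0 = e^(−0.01)·[0.5001·0.9898 + 0.4999·5.0283] = 2.9786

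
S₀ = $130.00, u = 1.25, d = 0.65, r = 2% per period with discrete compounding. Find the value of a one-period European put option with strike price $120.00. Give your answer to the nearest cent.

$13.34

Risk-neutral probability p = (1 + 0.02 − 0.65)/(1.25 − 0.65) = 0.3700/0.6000 = 0.6167
Terminal stock prices: S_u = 162.5, S_d = 84.5
Terminal payoffs (K − S): max(-42.5, 0) = 0, max(35.5, 0) = 35.5
Node 0 (S = 130): V_0 = 1/1.02·[0.6167·0.0000 + 0.3833·35.5000] = 13.3415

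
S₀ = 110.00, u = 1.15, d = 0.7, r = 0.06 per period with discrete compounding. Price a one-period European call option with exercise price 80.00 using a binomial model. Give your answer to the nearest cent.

Risk-neutral probability p = (1 + 0.06 − 0.7)/(1.15 − 0.7) = 0.3600/0.4500 = 0.8000
Terminal stock prices: S_u = 126.5, S_d = 77
Terminal payoffs (S − K): max(46.5, 0) = 46.5, max(-3, 0) = 0
Node 0 (S = 110): V_0 = 1/1.06·[0.8000·46.5000 + 0.2000·0.0000] = 35.0943

35.09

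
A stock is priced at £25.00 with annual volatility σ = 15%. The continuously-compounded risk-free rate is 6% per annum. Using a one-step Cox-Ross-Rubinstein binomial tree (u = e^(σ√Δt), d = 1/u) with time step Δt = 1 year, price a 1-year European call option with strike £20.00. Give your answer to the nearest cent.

£6.16

CRR parameters: u = e^(σ√Δt) = e^(0.15·√1) = 1.1618, d = 1/u = 0.8607
Per-period rate: rΔt = 0.06·1 = 0.06, so R = e^0.06 = 1.0618
Risk-neutral probability p = (e^0.06 − 0.8607)/(1.1618 − 0.8607) = 0.2011/0.3011 = 0.6679
Terminal stock prices: S_u = 29.05, S_d = 21.52
Terminal payoffs (S − K): max(9.046, 0) = 9.046, max(1.518, 0) = 1.518
Node 0 (S = 25): V_0 = e^(−0.06)·[0.6679·9.0459 + 0.3321·1.5177] = 6.1647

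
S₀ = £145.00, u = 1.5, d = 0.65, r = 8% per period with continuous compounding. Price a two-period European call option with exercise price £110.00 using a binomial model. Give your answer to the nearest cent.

£61.25

Risk-neutral probability p = (e^0.08 − 0.65)/(1.5 − 0.65) = 0.4333/0.8500 = 0.5097
Terminal stock prices: S_uu = 326.2, S_ud = 141.4, S_dd = 61.26
Terminal payoffs (S − K): max(216.2, 0) = 216.2, max(31.38, 0) = 31.38, max(-48.74, 0) = 0
Node u (S = 217.5): V_u = e^(−0.08)·[0.5097·216.2500 + 0.4903·31.3750] = 115.9572
Node d (S = 94.25): V_d = e^(−0.08)·[0.5097·31.3750 + 0.4903·0.0000] = 14.7638
Node 0 (S = 145): V_0 = e^(−0.08)·[0.5097·115.9572 + 0.4903·14.7638] = 61.2461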